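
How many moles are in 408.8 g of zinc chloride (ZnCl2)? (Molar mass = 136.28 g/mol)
Moles = 408.8 g ÷ 136.28 g/mol = 3 mol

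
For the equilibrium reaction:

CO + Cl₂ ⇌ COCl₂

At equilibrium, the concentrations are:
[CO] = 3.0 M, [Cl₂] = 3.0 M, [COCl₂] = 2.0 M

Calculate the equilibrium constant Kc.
K_c = 0.2222

Kc = ([COCl₂]) / ([CO] × [Cl₂])
   = ((2.0)) / ((3.0)·(3.0))
   = 2 / 9 = 0.2222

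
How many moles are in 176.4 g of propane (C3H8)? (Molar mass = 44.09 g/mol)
Moles = 176.4 g ÷ 44.09 g/mol = 4.001 mol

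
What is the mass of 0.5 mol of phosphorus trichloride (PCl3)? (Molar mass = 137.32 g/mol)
Mass = 0.5 mol × 137.32 g/mol = 68.66 g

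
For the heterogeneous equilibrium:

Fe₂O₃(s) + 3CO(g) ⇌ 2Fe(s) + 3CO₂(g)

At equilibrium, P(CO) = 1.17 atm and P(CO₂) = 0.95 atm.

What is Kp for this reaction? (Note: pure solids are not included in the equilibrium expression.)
K_p = 0.535

Solids (Fe₂O₃, Fe) are excluded.
Kp = P(CO₂)³/P(CO)³ = (0.95)³/(1.17)³ = 0.8574/1.602 = 0.535.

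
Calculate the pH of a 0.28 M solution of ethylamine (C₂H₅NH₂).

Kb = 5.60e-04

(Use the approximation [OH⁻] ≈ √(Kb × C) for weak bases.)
pH = 12.10

[OH⁻] = √(Kb × C) = √(5.60e-04 × 0.28) = 1.2522e-02. pOH = 1.90, pH = 14 - pOH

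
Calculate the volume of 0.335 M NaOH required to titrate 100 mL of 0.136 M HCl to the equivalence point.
V_{base} = 40.6 mL

At equivalence: moles acid = moles base.
moles HCl = 0.136 M × 0.1 L = 0.0136 mol
V_NaOH = 0.0136 mol ÷ 0.335 M = 0.0406 L = 40.6 mL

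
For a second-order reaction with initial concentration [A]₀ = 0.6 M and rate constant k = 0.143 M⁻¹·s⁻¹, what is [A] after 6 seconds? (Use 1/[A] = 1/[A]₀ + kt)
0.3961 M

1/[A] = 1/[A]₀ + k·t = 1/0.6 + (0.143)·(6) = 1.6667 + 0.8580 = 2.5247
[A] = 1/2.5247 = 0.3961 M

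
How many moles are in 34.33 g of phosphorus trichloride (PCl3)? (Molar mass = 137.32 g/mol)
Moles = 34.33 g ÷ 137.32 g/mol = 0.25 mol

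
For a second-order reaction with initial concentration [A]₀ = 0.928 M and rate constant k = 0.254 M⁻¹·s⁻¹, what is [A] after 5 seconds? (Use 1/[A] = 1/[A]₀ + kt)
0.4260 M

1/[A] = 1/[A]₀ + k·t = 1/0.928 + (0.254)·(5) = 1.0776 + 1.2700 = 2.3476
[A] = 1/2.3476 = 0.4260 M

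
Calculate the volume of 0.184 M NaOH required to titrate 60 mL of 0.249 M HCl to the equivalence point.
V_{base} = 81.2 mL

At equivalence: moles acid = moles base.
moles HCl = 0.249 M × 0.06 L = 0.01494 mol
V_NaOH = 0.01494 mol ÷ 0.184 M = 0.0812 L = 81.2 mL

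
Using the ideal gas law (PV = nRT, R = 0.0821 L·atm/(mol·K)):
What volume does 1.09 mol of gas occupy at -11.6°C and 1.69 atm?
T = -11.6°C + 273.15 = 261.55 K
V = nRT/P = (1.09 × 0.0821 × 261.55) / 1.69
V = 13.85 L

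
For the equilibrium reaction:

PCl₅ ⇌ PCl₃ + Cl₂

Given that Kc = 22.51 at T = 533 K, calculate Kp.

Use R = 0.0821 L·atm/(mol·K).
K_p = 985.0218

Δn = (moles gaseous products) − (moles gaseous reactants) = 1
T = 533 K; RT = 0.0821 × 533 = 43.7593
Kp = Kc·(RT)^Δn = 22.51 × (43.7593)^1 = 22.51 × 43.7593 = 985.0218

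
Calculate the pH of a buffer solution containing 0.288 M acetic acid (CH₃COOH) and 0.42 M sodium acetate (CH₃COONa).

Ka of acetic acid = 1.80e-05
pH = 4.91

pKa = -log(1.80e-05) = 4.74. pH = pKa + log([A⁻]/[HA]) = 4.74 + log(0.42/0.288)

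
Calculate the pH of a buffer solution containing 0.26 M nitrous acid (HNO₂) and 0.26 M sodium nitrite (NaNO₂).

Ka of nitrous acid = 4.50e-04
pH = 3.35

pKa = -log(4.50e-04) = 3.35. pH = pKa + log([A⁻]/[HA]) = 3.35 + log(0.26/0.26)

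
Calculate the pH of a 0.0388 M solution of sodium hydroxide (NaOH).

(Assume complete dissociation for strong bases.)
pH = 12.59

[OH⁻] = 0.0388 M for strong base. pOH = -log[OH⁻] = 1.41, pH = 14 - pOH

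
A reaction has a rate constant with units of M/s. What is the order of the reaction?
zero order (0)

For an n-th order reaction, k has units M^(1-n)·s⁻¹. Matching M/s gives 1-n = 1, so n = 0 (zero order).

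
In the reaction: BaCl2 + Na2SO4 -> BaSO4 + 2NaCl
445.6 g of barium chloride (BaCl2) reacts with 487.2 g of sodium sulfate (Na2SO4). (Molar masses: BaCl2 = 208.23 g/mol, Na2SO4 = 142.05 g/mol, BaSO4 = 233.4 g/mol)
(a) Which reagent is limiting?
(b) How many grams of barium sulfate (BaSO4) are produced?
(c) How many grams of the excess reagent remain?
(a) BaCl2, (b) 499.5 g, (c) 183.2 g

Moles of BaCl2 = 445.6 g ÷ 208.23 g/mol = 2.13994 mol
Moles of Na2SO4 = 487.2 g ÷ 142.05 g/mol = 3.42978 mol
Moles ÷ coefficient: BaCl2: 2.13994/1 = 2.14, Na2SO4: 3.42978/1 = 3.43
(a) BaCl2 has the smaller value, so BaCl2 is the limiting reagent.
(b) Moles of BaSO4 = 2.13994 mol BaCl2 × (1/1) = 2.13994 mol; mass = 2.13994 mol × 233.4 g/mol = 499.5 g
(c) Na2SO4 consumed = 2.13994 × (1/1) = 2.13994 mol; remaining = 3.42978 − 2.13994 = 1.28984 mol; mass = 1.28984 mol × 142.05 g/mol = 183.2 g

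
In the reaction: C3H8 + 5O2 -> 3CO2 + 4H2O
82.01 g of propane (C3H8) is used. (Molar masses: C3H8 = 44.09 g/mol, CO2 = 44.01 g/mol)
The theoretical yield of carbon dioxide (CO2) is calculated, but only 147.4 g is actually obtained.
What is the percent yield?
Moles of C3H8 = 82.01 g ÷ 44.09 g/mol = 1.86006 mol
Mole ratio: 3 mol CO2 / 1 mol C3H8
Moles of CO2 = 1.86006 × (3/1) = 5.58018 mol
Theoretical yield = 5.58018 mol × 44.01 g/mol = 245.58 g
Actual yield = 147.4 g
Percent yield = (147.4 / 245.58) × 100% = 60.0%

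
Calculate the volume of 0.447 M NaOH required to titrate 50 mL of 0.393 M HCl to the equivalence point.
V_{base} = 44.0 mL

At equivalence: moles acid = moles base.
moles HCl = 0.393 M × 0.05 L = 0.01965 mol
V_NaOH = 0.01965 mol ÷ 0.447 M = 0.04396 L = 44.0 mL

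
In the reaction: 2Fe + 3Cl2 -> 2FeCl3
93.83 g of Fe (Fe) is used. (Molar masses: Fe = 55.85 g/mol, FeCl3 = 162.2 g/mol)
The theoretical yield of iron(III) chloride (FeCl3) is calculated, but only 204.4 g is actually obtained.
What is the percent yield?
Moles of Fe = 93.83 g ÷ 55.85 g/mol = 1.68004 mol
Mole ratio: 2 mol FeCl3 / 2 mol Fe
Moles of FeCl3 = 1.68004 × (2/2) = 1.68004 mol
Theoretical yield = 1.68004 mol × 162.2 g/mol = 272.5 g
Actual yield = 204.4 g
Percent yield = (204.4 / 272.5) × 100% = 75.0%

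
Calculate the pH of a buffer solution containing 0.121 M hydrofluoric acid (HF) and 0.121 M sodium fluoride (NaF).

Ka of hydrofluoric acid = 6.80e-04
pH = 3.17

pKa = -log(6.80e-04) = 3.17. pH = pKa + log([A⁻]/[HA]) = 3.17 + log(0.121/0.121)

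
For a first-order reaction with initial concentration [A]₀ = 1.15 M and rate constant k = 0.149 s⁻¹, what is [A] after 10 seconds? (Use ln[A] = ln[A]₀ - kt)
0.2592 M

ln[A] = ln[A]₀ - k·t = ln(1.15) - (0.149)·(10) = 0.1398 - 1.4900 = -1.3502
[A] = e^(-1.3502) = 0.2592 M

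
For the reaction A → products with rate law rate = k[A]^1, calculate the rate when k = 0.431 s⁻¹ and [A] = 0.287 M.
0.1237 M/s

rate = k·[A]^1 = 0.431·(0.287)^1 = 0.431·0.287 = 0.1237 M/s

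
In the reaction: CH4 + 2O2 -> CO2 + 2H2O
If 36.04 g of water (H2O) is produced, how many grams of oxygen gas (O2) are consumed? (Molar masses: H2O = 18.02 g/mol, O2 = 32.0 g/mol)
Moles of H2O = 36.04 g ÷ 18.02 g/mol = 2 mol
Mole ratio: 2 mol O2 / 2 mol H2O
Moles of O2 = 2 × (2/2) = 2 mol
Mass of O2 = 2 mol × 32.0 g/mol = 64 g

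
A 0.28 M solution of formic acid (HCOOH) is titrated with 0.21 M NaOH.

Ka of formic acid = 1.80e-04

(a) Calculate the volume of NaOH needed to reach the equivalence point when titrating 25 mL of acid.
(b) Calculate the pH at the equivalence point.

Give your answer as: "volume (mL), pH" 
V = 33.3 mL, pH = 8.41

(a) At equivalence: moles acid = moles base.
moles acid = 0.28 × 0.025 = 0.007 mol; V_NaOH = 0.007/0.21 = 0.03333 L = 33.3 mL.
(b) At equivalence, all acid → conjugate base A⁻ at [A⁻] = 0.007/0.05833 = 0.12 M.
Kb = Kw/Ka = 1.0e-14/1.80e-04 = 5.556e-11; [OH⁻] = √(Kb·[A⁻]) = 2.582e-06; pOH = 5.59; pH = 14 − pOH = 8.41.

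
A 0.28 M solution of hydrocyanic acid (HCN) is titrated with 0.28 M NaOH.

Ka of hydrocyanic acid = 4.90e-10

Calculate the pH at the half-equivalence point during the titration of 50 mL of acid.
pH = pKa = 9.31

At the half-equivalence point, [HA] = [A⁻], so by Henderson–Hasselbalch pH = pKa + log(1) = pKa.
pKa = −log(4.90e-10) = 9.31.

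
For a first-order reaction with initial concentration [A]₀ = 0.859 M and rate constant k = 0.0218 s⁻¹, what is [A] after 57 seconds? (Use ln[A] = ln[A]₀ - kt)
0.2479 M

ln[A] = ln[A]₀ - k·t = ln(0.859) - (0.0218)·(57) = -0.1520 - 1.2426 = -1.3946
[A] = e^(-1.3946) = 0.2479 M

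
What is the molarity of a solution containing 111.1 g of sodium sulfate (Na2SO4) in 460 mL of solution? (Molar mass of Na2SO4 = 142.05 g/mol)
Moles of Na2SO4 = 111.1 g ÷ 142.05 g/mol = 0.782119 mol
Volume = 460 mL = 0.46 L
Molarity = 0.782119 mol ÷ 0.46 L = 1.7 M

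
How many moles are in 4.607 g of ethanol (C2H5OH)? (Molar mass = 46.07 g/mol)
Moles = 4.607 g ÷ 46.07 g/mol = 0.1 mol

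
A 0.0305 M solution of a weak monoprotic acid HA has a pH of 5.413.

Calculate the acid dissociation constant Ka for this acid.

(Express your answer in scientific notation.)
K_a = 4.90e-10

[H⁺] = 10^(−pH) = 10^(−5.413) = 3.864e-06 M. For HA ⇌ H⁺ + A⁻, Ka = x²/(C − x) = (3.864e-06)²/(0.0305 − 3.864e-06) = 4.90e-10.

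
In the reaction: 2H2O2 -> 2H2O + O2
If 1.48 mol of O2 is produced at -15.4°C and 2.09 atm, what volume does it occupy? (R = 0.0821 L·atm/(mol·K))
T = -15.4°C + 273.15 = 257.75 K
V = nRT/P = (1.48 × 0.0821 × 257.75) / 2.09
V = 14.99 L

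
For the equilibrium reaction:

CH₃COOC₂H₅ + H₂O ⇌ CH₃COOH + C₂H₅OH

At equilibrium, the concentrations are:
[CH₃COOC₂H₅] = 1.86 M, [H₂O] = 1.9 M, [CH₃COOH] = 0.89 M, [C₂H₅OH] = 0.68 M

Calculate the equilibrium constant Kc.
K_c = 0.1713

Kc = ([CH₃COOH] × [C₂H₅OH]) / ([CH₃COOC₂H₅] × [H₂O])
   = ((0.89)·(0.68)) / ((1.86)·(1.9))
   = 0.6052 / 3.534 = 0.1713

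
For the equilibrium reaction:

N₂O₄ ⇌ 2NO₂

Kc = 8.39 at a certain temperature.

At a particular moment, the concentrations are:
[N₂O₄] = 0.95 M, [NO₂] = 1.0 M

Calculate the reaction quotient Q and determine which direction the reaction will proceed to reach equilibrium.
Q = 1.053, Q < K, reaction proceeds forward (toward products)

Q = ([NO₂]^2) / ([N₂O₄])
  = ((1.0)^2) / ((0.95)) = 1/0.95 = 1.053
Since Q = 1.053 < Kc = 8.39, the reaction proceeds forward (toward products) to reach equilibrium.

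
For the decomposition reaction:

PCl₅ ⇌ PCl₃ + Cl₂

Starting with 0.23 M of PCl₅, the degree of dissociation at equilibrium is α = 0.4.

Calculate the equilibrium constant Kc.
K_c = 0.0613

x = α·[A]₀ = 0.4 × 0.23 = 0.092 M dissociated.
At eq: [PCl₅] = 0.23 − 0.092 = 0.138 M; [PCl₃] = [Cl₂] = x = 0.092 M.
Kc = [PCl₃][Cl₂]/[PCl₅] = (0.092)²/0.138 = 0.06133.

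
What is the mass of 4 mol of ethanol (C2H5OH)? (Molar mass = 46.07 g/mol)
Mass = 4 mol × 46.07 g/mol = 184.3 g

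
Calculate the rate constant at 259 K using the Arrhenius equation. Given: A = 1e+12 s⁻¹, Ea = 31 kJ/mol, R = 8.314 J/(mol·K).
5.59e+05 s⁻¹

k = A·exp(-Ea/(R·T)) = 1e+12·exp(-31000/(8.314·259)) = 1e+12·exp(-14.3963) = 1e+12·5.5944e-07 = 5.59e+05 s⁻¹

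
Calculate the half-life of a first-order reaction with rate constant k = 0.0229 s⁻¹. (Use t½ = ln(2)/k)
30.27 s

t½ = ln(2)/k = 0.6931/0.0229 = 30.27 s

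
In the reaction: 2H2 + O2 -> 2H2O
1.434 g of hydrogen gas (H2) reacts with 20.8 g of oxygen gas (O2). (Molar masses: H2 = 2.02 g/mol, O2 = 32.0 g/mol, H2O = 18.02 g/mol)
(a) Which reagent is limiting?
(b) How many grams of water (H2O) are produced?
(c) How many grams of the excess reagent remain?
(a) H2, (b) 12.79 g, (c) 9.442 g

Moles of H2 = 1.434 g ÷ 2.02 g/mol = 0.709901 mol
Moles of O2 = 20.8 g ÷ 32.0 g/mol = 0.65 mol
Moles ÷ coefficient: H2: 0.709901/2 = 0.355, O2: 0.65/1 = 0.65
(a) H2 has the smaller value, so H2 is the limiting reagent.
(b) Moles of H2O = 0.709901 mol H2 × (2/2) = 0.709901 mol; mass = 0.709901 mol × 18.02 g/mol = 12.79 g
(c) O2 consumed = 0.709901 × (1/2) = 0.35495 mol; remaining = 0.65 − 0.35495 = 0.29505 mol; mass = 0.29505 mol × 32.0 g/mol = 9.442 g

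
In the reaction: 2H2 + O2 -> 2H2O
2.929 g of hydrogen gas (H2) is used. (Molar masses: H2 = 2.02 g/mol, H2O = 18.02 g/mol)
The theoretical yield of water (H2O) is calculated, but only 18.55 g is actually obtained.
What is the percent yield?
Moles of H2 = 2.929 g ÷ 2.02 g/mol = 1.45 mol
Mole ratio: 2 mol H2O / 2 mol H2
Moles of H2O = 1.45 × (2/2) = 1.45 mol
Theoretical yield = 1.45 mol × 18.02 g/mol = 26.129 g
Actual yield = 18.55 g
Percent yield = (18.55 / 26.129) × 100% = 71.0%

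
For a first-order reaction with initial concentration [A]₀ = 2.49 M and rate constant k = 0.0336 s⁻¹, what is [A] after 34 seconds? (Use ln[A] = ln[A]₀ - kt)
0.7944 M

ln[A] = ln[A]₀ - k·t = ln(2.49) - (0.0336)·(34) = 0.9123 - 1.1424 = -0.2301
[A] = e^(-0.2301) = 0.7944 M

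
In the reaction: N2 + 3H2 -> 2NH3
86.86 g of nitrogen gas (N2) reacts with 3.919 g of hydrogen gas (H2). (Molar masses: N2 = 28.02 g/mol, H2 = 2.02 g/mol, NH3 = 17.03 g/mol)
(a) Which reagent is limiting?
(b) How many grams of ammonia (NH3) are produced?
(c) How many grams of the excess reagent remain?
(a) H2, (b) 22.03 g, (c) 68.74 g

Moles of N2 = 86.86 g ÷ 28.02 g/mol = 3.09993 mol
Moles of H2 = 3.919 g ÷ 2.02 g/mol = 1.9401 mol
Moles ÷ coefficient: N2: 3.09993/1 = 3.1, H2: 1.9401/3 = 0.6467
(a) H2 has the smaller value, so H2 is the limiting reagent.
(b) Moles of NH3 = 1.9401 mol H2 × (2/3) = 1.2934 mol; mass = 1.2934 mol × 17.03 g/mol = 22.03 g
(c) N2 consumed = 1.9401 × (1/3) = 0.6467 mol; remaining = 3.09993 − 0.6467 = 2.45323 mol; mass = 2.45323 mol × 28.02 g/mol = 68.74 g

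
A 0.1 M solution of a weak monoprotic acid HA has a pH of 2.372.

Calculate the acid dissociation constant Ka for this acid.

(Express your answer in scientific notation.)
K_a = 1.88e-04

[H⁺] = 10^(−pH) = 10^(−2.372) = 4.246e-03 M. For HA ⇌ H⁺ + A⁻, Ka = x²/(C − x) = (4.246e-03)²/(0.1 − 4.246e-03) = 1.88e-04.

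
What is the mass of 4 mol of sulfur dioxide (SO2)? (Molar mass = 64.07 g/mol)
Mass = 4 mol × 64.07 g/mol = 256.3 g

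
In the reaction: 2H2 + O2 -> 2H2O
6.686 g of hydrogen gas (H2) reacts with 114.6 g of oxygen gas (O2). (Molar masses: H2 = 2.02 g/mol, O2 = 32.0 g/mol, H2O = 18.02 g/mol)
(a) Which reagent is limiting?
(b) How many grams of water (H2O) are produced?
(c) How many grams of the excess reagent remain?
(a) H2, (b) 59.64 g, (c) 61.64 g

Moles of H2 = 6.686 g ÷ 2.02 g/mol = 3.3099 mol
Moles of O2 = 114.6 g ÷ 32.0 g/mol = 3.58125 mol
Moles ÷ coefficient: H2: 3.3099/2 = 1.655, O2: 3.58125/1 = 3.581
(a) H2 has the smaller value, so H2 is the limiting reagent.
(b) Moles of H2O = 3.3099 mol H2 × (2/2) = 3.3099 mol; mass = 3.3099 mol × 18.02 g/mol = 59.64 g
(c) O2 consumed = 3.3099 × (1/2) = 1.65495 mol; remaining = 3.58125 − 1.65495 = 1.9263 mol; mass = 1.9263 mol × 32.0 g/mol = 61.64 g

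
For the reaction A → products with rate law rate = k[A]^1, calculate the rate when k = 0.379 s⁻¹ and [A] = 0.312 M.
0.1182 M/s

rate = k·[A]^1 = 0.379·(0.312)^1 = 0.379·0.312 = 0.1182 M/s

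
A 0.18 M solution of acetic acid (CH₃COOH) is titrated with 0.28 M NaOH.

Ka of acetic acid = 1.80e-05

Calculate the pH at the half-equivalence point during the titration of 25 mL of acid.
pH = pKa = 4.74

At the half-equivalence point, [HA] = [A⁻], so by Henderson–Hasselbalch pH = pKa + log(1) = pKa.
pKa = −log(1.80e-05) = 4.74.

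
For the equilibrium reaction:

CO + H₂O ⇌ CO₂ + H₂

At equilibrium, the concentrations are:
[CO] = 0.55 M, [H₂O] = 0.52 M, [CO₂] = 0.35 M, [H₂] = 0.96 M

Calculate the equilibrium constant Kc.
K_c = 1.1748

Kc = ([CO₂] × [H₂]) / ([CO] × [H₂O])
   = ((0.35)·(0.96)) / ((0.55)·(0.52))
   = 0.336 / 0.286 = 1.1748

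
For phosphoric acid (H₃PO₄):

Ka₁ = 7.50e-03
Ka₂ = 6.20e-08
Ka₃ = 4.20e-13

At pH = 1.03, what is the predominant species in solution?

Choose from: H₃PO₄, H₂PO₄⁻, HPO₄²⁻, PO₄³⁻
H₃PO₄

pKa1 = 2.12, pKa2 = 7.21, pKa3 = 12.38. Each pKa is the crossover between adjacent species; pH = 1.03 lies in the region where H₃PO₄ predominates.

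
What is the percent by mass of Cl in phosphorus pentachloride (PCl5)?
Mass of Cl in formula = 35.45 × 5 = 177.25 g/mol
Molar mass = 208.22 g/mol
% Cl = (177.25/208.22) × 100% = 85.13%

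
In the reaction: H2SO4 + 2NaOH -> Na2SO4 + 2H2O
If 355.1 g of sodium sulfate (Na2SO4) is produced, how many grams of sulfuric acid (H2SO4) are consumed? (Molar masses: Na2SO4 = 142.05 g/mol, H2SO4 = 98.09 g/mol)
Moles of Na2SO4 = 355.1 g ÷ 142.05 g/mol = 2.49982 mol
Mole ratio: 1 mol H2SO4 / 1 mol Na2SO4
Moles of H2SO4 = 2.49982 × (1/1) = 2.49982 mol
Mass of H2SO4 = 2.49982 mol × 98.09 g/mol = 245.2 g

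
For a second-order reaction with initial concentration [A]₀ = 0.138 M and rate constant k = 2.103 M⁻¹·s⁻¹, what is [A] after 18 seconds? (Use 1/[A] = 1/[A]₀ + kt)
0.0222 M

1/[A] = 1/[A]₀ + k·t = 1/0.138 + (2.103)·(18) = 7.2464 + 37.8540 = 45.1004
[A] = 1/45.1004 = 0.0222 M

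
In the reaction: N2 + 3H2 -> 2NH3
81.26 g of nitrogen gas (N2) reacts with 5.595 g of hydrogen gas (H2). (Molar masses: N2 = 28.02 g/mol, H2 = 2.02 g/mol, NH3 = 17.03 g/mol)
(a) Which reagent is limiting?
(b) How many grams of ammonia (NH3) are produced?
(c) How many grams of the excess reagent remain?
(a) H2, (b) 31.45 g, (c) 55.39 g

Moles of N2 = 81.26 g ÷ 28.02 g/mol = 2.90007 mol
Moles of H2 = 5.595 g ÷ 2.02 g/mol = 2.7698 mol
Moles ÷ coefficient: N2: 2.90007/1 = 2.9, H2: 2.7698/3 = 0.9233
(a) H2 has the smaller value, so H2 is the limiting reagent.
(b) Moles of NH3 = 2.7698 mol H2 × (2/3) = 1.84653 mol; mass = 1.84653 mol × 17.03 g/mol = 31.45 g
(c) N2 consumed = 2.7698 × (1/3) = 0.923267 mol; remaining = 2.90007 − 0.923267 = 1.9768 mol; mass = 1.9768 mol × 28.02 g/mol = 55.39 g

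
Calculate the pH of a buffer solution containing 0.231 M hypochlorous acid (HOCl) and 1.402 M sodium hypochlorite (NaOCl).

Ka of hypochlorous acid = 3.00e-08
pH = 8.31

pKa = -log(3.00e-08) = 7.52. pH = pKa + log([A⁻]/[HA]) = 7.52 + log(1.402/0.231)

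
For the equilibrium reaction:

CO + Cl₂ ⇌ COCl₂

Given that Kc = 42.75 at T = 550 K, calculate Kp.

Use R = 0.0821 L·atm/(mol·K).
K_p = 0.9467

Δn = (moles gaseous products) − (moles gaseous reactants) = -1
T = 550 K; RT = 0.0821 × 550 = 45.155
Kp = Kc·(RT)^Δn = 42.75 × (45.155)^-1 = 42.75 × 0.0221459 = 0.9467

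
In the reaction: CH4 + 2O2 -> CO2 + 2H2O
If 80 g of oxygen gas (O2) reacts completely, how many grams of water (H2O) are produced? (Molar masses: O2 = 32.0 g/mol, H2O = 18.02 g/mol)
Moles of O2 = 80 g ÷ 32.0 g/mol = 2.5 mol
Mole ratio: 2 mol H2O / 2 mol O2
Moles of H2O = 2.5 × (2/2) = 2.5 mol
Mass of H2O = 2.5 mol × 18.02 g/mol = 45.05 g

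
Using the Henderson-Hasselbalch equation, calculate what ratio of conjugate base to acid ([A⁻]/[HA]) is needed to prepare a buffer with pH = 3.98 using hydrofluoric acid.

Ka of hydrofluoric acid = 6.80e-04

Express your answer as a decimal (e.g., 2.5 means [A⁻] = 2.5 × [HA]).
[A⁻]/[HA] = 6.494

pKa = −log(6.80e-04) = 3.1675. pH = pKa + log([A⁻]/[HA]). 3.98 = 3.1675 + log(ratio). log(ratio) = 3.98 − 3.1675 = 0.8125. ratio = 10^(0.8125) = 6.494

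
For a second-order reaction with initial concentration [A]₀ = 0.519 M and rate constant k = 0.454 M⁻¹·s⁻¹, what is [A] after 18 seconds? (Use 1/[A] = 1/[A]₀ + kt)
0.0990 M

1/[A] = 1/[A]₀ + k·t = 1/0.519 + (0.454)·(18) = 1.9268 + 8.1720 = 10.0988
[A] = 1/10.0988 = 0.0990 M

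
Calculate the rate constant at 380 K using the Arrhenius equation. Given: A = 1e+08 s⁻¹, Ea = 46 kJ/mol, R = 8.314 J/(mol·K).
4.75e+01 s⁻¹

k = A·exp(-Ea/(R·T)) = 1e+08·exp(-46000/(8.314·380)) = 1e+08·exp(-14.5601) = 1e+08·4.7493e-07 = 4.75e+01 s⁻¹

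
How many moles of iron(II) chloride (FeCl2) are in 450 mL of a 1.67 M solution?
Moles = Molarity × Volume (L)
Moles = 1.67 M × 0.45 L = 0.7515 mol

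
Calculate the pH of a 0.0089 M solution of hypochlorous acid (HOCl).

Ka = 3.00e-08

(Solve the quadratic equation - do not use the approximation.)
pH = 4.79

x² + Ka×x - Ka×C = 0. Using quadratic formula: [H⁺] = 1.6325e-05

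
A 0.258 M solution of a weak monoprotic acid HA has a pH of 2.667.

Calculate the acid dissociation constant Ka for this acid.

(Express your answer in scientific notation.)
K_a = 1.81e-05

[H⁺] = 10^(−pH) = 10^(−2.667) = 2.153e-03 M. For HA ⇌ H⁺ + A⁻, Ka = x²/(C − x) = (2.153e-03)²/(0.258 − 2.153e-03) = 1.81e-05.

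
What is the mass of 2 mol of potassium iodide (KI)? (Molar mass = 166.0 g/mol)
Mass = 2 mol × 166.0 g/mol = 332 g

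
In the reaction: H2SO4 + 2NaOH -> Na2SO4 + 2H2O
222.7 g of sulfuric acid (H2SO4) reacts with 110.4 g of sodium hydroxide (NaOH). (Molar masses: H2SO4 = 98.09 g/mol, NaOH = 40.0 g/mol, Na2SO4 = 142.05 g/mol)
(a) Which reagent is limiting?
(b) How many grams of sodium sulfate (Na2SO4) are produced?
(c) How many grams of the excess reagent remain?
(a) NaOH, (b) 196 g, (c) 87.34 g

Moles of H2SO4 = 222.7 g ÷ 98.09 g/mol = 2.27036 mol
Moles of NaOH = 110.4 g ÷ 40.0 g/mol = 2.76 mol
Moles ÷ coefficient: H2SO4: 2.27036/1 = 2.27, NaOH: 2.76/2 = 1.38
(a) NaOH has the smaller value, so NaOH is the limiting reagent.
(b) Moles of Na2SO4 = 2.76 mol NaOH × (1/2) = 1.38 mol; mass = 1.38 mol × 142.05 g/mol = 196 g
(c) H2SO4 consumed = 2.76 × (1/2) = 1.38 mol; remaining = 2.27036 − 1.38 = 0.890364 mol; mass = 0.890364 mol × 98.09 g/mol = 87.34 g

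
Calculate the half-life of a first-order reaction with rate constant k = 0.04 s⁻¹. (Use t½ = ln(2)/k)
17.33 s

t½ = ln(2)/k = 0.6931/0.04 = 17.33 s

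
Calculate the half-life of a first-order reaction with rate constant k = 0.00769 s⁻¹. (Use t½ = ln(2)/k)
90.14 s

t½ = ln(2)/k = 0.6931/0.00769 = 90.14 s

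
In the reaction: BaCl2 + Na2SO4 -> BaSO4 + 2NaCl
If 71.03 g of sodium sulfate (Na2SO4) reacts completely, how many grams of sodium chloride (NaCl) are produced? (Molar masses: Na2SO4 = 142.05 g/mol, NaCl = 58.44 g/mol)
Moles of Na2SO4 = 71.03 g ÷ 142.05 g/mol = 0.500035 mol
Mole ratio: 2 mol NaCl / 1 mol Na2SO4
Moles of NaCl = 0.500035 × (2/1) = 1.00007 mol
Mass of NaCl = 1.00007 mol × 58.44 g/mol = 58.44 g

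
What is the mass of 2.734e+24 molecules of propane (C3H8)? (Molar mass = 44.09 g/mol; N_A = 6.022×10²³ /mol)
Moles = 2.734e+24 ÷ 6.022×10²³ = 4.54002 mol
Mass = 4.54002 mol × 44.09 g/mol = 200.2 g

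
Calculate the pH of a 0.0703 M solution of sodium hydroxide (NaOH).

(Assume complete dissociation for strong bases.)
pH = 12.85

[OH⁻] = 0.0703 M for strong base. pOH = -log[OH⁻] = 1.15, pH = 14 - pOH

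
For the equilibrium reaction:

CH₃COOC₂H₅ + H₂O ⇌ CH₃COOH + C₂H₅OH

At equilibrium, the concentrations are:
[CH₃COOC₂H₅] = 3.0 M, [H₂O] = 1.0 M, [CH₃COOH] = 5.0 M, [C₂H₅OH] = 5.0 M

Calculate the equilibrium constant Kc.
K_c = 8.3333

Kc = ([CH₃COOH] × [C₂H₅OH]) / ([CH₃COOC₂H₅] × [H₂O])
   = ((5.0)·(5.0)) / ((3.0)·(1.0))
   = 25 / 3 = 8.3333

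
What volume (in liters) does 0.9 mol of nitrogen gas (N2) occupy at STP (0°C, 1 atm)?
At STP, 1 mol of gas occupies 22.4 L
Volume = 0.9 mol × 22.4 L/mol = 20.16 L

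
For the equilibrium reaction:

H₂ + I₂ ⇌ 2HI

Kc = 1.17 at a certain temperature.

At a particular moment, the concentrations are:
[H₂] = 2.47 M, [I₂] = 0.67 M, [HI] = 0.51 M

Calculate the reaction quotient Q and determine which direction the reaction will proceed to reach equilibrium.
Q = 0.157, Q < K, reaction proceeds forward (toward products)

Q = ([HI]^2) / ([H₂] × [I₂])
  = ((0.51)^2) / ((2.47)·(0.67)) = 0.2601/1.6549 = 0.1572
Since Q = 0.1572 < Kc = 1.17, the reaction proceeds forward (toward products) to reach equilibrium.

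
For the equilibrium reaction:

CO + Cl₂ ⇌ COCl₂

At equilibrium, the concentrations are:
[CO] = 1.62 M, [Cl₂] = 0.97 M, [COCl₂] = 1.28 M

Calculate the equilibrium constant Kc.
K_c = 0.8146

Kc = ([COCl₂]) / ([CO] × [Cl₂])
   = ((1.28)) / ((1.62)·(0.97))
   = 1.28 / 1.5714 = 0.8146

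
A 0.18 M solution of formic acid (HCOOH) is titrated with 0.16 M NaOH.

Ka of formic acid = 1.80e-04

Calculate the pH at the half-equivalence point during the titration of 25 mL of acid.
pH = pKa = 3.74

At the half-equivalence point, [HA] = [A⁻], so by Henderson–Hasselbalch pH = pKa + log(1) = pKa.
pKa = −log(1.80e-04) = 3.74.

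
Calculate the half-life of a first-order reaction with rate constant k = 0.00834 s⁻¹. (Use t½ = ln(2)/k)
83.11 s

t½ = ln(2)/k = 0.6931/0.00834 = 83.11 s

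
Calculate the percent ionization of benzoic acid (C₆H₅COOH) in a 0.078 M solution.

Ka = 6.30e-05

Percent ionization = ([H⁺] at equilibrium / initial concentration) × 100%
Percent ionization = 2.8%

Let x = [H⁺]. Ka = x²/(C - x) ⇒ x² + (6.30e-05)x - (6.30e-05)(0.078) = 0. x = 2.1855e-03. Percent = (2.1855e-03/0.078) × 100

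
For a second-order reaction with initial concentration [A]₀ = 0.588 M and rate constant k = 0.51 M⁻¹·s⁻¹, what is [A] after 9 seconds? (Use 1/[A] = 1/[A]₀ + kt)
0.1590 M

1/[A] = 1/[A]₀ + k·t = 1/0.588 + (0.51)·(9) = 1.7007 + 4.5900 = 6.2907
[A] = 1/6.2907 = 0.1590 M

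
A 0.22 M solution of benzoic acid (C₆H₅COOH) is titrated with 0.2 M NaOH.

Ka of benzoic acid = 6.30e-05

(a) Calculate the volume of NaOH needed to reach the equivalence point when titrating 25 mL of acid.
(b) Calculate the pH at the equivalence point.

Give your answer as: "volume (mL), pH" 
V = 27.5 mL, pH = 8.61

(a) At equivalence: moles acid = moles base.
moles acid = 0.22 × 0.025 = 0.0055 mol; V_NaOH = 0.0055/0.2 = 0.0275 L = 27.5 mL.
(b) At equivalence, all acid → conjugate base A⁻ at [A⁻] = 0.0055/0.0525 = 0.1048 M.
Kb = Kw/Ka = 1.0e-14/6.30e-05 = 1.587e-10; [OH⁻] = √(Kb·[A⁻]) = 4.078e-06; pOH = 5.39; pH = 14 − pOH = 8.61.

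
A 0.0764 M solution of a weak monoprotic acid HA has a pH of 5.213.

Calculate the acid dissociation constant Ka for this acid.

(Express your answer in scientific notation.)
K_a = 4.91e-10

[H⁺] = 10^(−pH) = 10^(−5.213) = 6.124e-06 M. For HA ⇌ H⁺ + A⁻, Ka = x²/(C − x) = (6.124e-06)²/(0.0764 − 6.124e-06) = 4.91e-10.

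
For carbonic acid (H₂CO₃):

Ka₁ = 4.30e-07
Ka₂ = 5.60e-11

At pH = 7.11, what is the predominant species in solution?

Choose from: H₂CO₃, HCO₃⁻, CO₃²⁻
HCO₃⁻

pKa1 = 6.37, pKa2 = 10.25. Each pKa is the crossover between adjacent species; pH = 7.11 lies in the region where HCO₃⁻ predominates.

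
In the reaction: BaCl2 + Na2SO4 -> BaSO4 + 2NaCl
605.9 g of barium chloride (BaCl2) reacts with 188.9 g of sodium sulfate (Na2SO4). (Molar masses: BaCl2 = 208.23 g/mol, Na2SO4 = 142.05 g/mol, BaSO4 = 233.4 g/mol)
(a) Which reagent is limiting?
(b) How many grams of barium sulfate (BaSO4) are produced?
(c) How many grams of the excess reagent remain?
(a) Na2SO4, (b) 310.4 g, (c) 329 g

Moles of BaCl2 = 605.9 g ÷ 208.23 g/mol = 2.90976 mol
Moles of Na2SO4 = 188.9 g ÷ 142.05 g/mol = 1.32981 mol
Moles ÷ coefficient: BaCl2: 2.90976/1 = 2.91, Na2SO4: 1.32981/1 = 1.33
(a) Na2SO4 has the smaller value, so Na2SO4 is the limiting reagent.
(b) Moles of BaSO4 = 1.32981 mol Na2SO4 × (1/1) = 1.32981 mol; mass = 1.32981 mol × 233.4 g/mol = 310.4 g
(c) BaCl2 consumed = 1.32981 × (1/1) = 1.32981 mol; remaining = 2.90976 − 1.32981 = 1.57995 mol; mass = 1.57995 mol × 208.23 g/mol = 329 g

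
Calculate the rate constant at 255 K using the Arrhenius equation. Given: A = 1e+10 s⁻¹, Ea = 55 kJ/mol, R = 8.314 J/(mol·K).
5.41e-02 s⁻¹

k = A·exp(-Ea/(R·T)) = 1e+10·exp(-55000/(8.314·255)) = 1e+10·exp(-25.9425) = 1e+10·5.4113e-12 = 5.41e-02 s⁻¹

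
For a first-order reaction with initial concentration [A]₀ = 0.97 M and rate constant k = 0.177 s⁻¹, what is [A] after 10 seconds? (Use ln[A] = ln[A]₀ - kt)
0.1652 M

ln[A] = ln[A]₀ - k·t = ln(0.97) - (0.177)·(10) = -0.0305 - 1.7700 = -1.8005
[A] = e^(-1.8005) = 0.1652 M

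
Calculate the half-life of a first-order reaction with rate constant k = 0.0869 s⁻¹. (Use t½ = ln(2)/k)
7.98 s

t½ = ln(2)/k = 0.6931/0.0869 = 7.98 s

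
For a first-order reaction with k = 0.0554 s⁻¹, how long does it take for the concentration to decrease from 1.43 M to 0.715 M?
12.51 s

From ln[A] = ln[A]₀ - k·t: t = ln([A]₀/[A])/k = ln(1.43/0.715)/0.0554 = ln(2.0000)/0.0554 = 0.6931/0.0554 = 12.51 s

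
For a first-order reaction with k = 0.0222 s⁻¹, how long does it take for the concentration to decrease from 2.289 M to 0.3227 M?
88.25 s

From ln[A] = ln[A]₀ - k·t: t = ln([A]₀/[A])/k = ln(2.289/0.3227)/0.0222 = ln(7.0933)/0.0222 = 1.9591/0.0222 = 88.25 s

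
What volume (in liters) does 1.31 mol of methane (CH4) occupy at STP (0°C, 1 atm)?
At STP, 1 mol of gas occupies 22.4 L
Volume = 1.31 mol × 22.4 L/mol = 29.34 L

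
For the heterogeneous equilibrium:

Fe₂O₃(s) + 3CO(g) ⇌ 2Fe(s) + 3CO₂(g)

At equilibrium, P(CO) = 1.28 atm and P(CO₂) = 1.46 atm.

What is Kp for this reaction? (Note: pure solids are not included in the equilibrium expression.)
K_p = 1.484

Solids (Fe₂O₃, Fe) are excluded.
Kp = P(CO₂)³/P(CO)³ = (1.46)³/(1.28)³ = 3.112/2.097 = 1.484.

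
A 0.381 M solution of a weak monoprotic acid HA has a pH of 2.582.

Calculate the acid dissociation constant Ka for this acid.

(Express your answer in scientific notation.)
K_a = 1.81e-05

[H⁺] = 10^(−pH) = 10^(−2.582) = 2.618e-03 M. For HA ⇌ H⁺ + A⁻, Ka = x²/(C − x) = (2.618e-03)²/(0.381 − 2.618e-03) = 1.81e-05.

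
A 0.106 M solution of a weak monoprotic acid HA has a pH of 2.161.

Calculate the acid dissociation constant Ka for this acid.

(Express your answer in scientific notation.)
K_a = 4.81e-04

[H⁺] = 10^(−pH) = 10^(−2.161) = 6.902e-03 M. For HA ⇌ H⁺ + A⁻, Ka = x²/(C − x) = (6.902e-03)²/(0.106 − 6.902e-03) = 4.81e-04.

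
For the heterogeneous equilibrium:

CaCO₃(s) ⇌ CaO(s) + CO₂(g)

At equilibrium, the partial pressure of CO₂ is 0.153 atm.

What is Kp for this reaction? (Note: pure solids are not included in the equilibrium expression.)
K_p = 0.153

Solids (CaCO₃, CaO) have activity 1 and are excluded.
Kp = P(CO₂) = 0.153.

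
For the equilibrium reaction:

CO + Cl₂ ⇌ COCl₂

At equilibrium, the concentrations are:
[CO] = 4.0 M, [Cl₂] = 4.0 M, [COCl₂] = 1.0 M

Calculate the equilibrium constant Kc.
K_c = 0.0625

Kc = ([COCl₂]) / ([CO] × [Cl₂])
   = ((1.0)) / ((4.0)·(4.0))
   = 1 / 16 = 0.0625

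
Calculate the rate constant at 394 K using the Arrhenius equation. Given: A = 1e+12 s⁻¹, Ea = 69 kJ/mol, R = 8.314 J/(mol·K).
7.11e+02 s⁻¹

k = A·exp(-Ea/(R·T)) = 1e+12·exp(-69000/(8.314·394)) = 1e+12·exp(-21.0641) = 1e+12·7.1118e-10 = 7.11e+02 s⁻¹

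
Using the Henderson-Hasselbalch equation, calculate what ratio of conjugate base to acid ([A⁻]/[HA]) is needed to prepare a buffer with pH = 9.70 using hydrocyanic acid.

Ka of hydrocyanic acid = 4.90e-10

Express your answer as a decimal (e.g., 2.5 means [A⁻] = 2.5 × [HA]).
[A⁻]/[HA] = 2.456

pKa = −log(4.90e-10) = 9.3098. pH = pKa + log([A⁻]/[HA]). 9.70 = 9.3098 + log(ratio). log(ratio) = 9.70 − 9.3098 = 0.3902. ratio = 10^(0.3902) = 2.456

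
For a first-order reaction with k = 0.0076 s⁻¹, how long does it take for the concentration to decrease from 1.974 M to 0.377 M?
217.84 s

From ln[A] = ln[A]₀ - k·t: t = ln([A]₀/[A])/k = ln(1.974/0.377)/0.0076 = ln(5.2361)/0.0076 = 1.6556/0.0076 = 217.84 s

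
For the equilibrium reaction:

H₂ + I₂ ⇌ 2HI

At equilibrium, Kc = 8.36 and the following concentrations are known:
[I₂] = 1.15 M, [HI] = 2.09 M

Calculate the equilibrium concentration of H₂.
[H₂] = 0.4543 M

Kc = ([HI]^2) / ([H₂] × [I₂]) = 8.36
[H₂]^1 = (product terms)/(Kc · other reactant terms) = 4.3681 / (8.36 · 1.15) = 0.45435
[H₂] = 0.4543 M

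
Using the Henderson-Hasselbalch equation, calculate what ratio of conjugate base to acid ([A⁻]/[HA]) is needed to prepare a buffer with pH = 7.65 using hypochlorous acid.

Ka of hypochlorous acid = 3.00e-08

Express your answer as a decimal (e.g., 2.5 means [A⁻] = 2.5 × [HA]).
[A⁻]/[HA] = 1.340

pKa = −log(3.00e-08) = 7.5229. pH = pKa + log([A⁻]/[HA]). 7.65 = 7.5229 + log(ratio). log(ratio) = 7.65 − 7.5229 = 0.1271. ratio = 10^(0.1271) = 1.340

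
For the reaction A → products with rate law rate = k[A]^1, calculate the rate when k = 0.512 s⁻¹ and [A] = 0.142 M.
0.0727 M/s

rate = k·[A]^1 = 0.512·(0.142)^1 = 0.512·0.142 = 0.0727 M/s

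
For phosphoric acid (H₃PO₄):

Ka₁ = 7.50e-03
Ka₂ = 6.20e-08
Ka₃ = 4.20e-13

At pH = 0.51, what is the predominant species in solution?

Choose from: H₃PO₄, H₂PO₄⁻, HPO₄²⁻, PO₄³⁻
H₃PO₄

pKa1 = 2.12, pKa2 = 7.21, pKa3 = 12.38. Each pKa is the crossover between adjacent species; pH = 0.51 lies in the region where H₃PO₄ predominates.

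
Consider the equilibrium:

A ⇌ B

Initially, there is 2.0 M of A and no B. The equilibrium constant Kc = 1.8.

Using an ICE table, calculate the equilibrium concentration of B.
[B] = 1.286 M

ICE: [A] = 2.0 − x, [B] = x.
Kc = x/(2.0 − x) = 1.8 ⇒ x = 1.8·2.0/(1 + 1.8) = 3.6/2.8 = 1.286.
[B] = x = 1.286 M.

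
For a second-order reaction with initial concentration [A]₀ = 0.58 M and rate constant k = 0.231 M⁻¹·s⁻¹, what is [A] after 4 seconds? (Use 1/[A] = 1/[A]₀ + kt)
0.3776 M

1/[A] = 1/[A]₀ + k·t = 1/0.58 + (0.231)·(4) = 1.7241 + 0.9240 = 2.6481
[A] = 1/2.6481 = 0.3776 M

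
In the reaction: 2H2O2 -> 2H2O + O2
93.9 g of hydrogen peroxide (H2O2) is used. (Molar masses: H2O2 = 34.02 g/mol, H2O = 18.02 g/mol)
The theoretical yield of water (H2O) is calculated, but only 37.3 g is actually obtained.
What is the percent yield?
Moles of H2O2 = 93.9 g ÷ 34.02 g/mol = 2.76014 mol
Mole ratio: 2 mol H2O / 2 mol H2O2
Moles of H2O = 2.76014 × (2/2) = 2.76014 mol
Theoretical yield = 2.76014 mol × 18.02 g/mol = 49.738 g
Actual yield = 37.3 g
Percent yield = (37.3 / 49.738) × 100% = 75.0%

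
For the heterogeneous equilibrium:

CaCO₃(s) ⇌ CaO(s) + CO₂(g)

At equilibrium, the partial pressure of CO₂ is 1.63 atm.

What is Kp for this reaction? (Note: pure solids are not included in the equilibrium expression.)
K_p = 1.63

Solids (CaCO₃, CaO) have activity 1 and are excluded.
Kp = P(CO₂) = 1.63.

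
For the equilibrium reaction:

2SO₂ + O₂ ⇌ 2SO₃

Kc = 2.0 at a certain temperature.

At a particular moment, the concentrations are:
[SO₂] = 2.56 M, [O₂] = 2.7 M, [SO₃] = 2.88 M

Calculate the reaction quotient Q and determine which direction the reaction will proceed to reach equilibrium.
Q = 0.469, Q < K, reaction proceeds forward (toward products)

Q = ([SO₃]^2) / ([SO₂]^2 × [O₂])
  = ((2.88)^2) / ((2.56)^2·(2.7)) = 8.2944/17.695 = 0.4687
Since Q = 0.4687 < Kc = 2.0, the reaction proceeds forward (toward products) to reach equilibrium.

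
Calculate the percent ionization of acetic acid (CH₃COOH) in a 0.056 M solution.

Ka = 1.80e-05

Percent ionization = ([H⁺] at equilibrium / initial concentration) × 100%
Percent ionization = 1.78%

Let x = [H⁺]. Ka = x²/(C - x) ⇒ x² + (1.80e-05)x - (1.80e-05)(0.056) = 0. x = 9.9503e-04. Percent = (9.9503e-04/0.056) × 100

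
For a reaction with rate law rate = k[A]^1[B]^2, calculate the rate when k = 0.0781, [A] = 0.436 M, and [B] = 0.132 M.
0.0005933 M/s

rate = k·[A]^1·[B]^2 = 0.0781·(0.436)^1·(0.132)^2 = 0.0781·0.436·0.017424 = 0.0005933 M/s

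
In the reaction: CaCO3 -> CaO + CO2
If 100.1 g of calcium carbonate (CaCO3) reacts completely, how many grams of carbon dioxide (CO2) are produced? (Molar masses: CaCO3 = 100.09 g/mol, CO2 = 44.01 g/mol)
Moles of CaCO3 = 100.1 g ÷ 100.09 g/mol = 1.0001 mol
Mole ratio: 1 mol CO2 / 1 mol CaCO3
Moles of CO2 = 1.0001 × (1/1) = 1.0001 mol
Mass of CO2 = 1.0001 mol × 44.01 g/mol = 44.01 g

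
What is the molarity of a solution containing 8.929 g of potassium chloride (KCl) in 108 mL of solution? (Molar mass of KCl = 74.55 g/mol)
Moles of KCl = 8.929 g ÷ 74.55 g/mol = 0.119772 mol
Volume = 108 mL = 0.108 L
Molarity = 0.119772 mol ÷ 0.108 L = 1.109 M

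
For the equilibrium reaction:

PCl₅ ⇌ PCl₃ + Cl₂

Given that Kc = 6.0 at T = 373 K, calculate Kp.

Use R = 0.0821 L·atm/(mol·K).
K_p = 183.7398

Δn = (moles gaseous products) − (moles gaseous reactants) = 1
T = 373 K; RT = 0.0821 × 373 = 30.6233
Kp = Kc·(RT)^Δn = 6.0 × (30.6233)^1 = 6.0 × 30.6233 = 183.7398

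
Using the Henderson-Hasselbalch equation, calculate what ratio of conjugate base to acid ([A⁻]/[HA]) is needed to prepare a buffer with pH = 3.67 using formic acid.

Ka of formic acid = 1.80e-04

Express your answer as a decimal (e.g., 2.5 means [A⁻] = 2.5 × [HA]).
[A⁻]/[HA] = 0.842

pKa = −log(1.80e-04) = 3.7447. pH = pKa + log([A⁻]/[HA]). 3.67 = 3.7447 + log(ratio). log(ratio) = 3.67 − 3.7447 = -0.0747. ratio = 10^(-0.0747) = 0.842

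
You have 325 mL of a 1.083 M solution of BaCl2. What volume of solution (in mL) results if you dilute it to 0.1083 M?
Using M₁V₁ = M₂V₂:
1.083 × 325 = 0.1083 × V₂
V₂ = (1.083 × 325) / 0.1083 = 3250 mL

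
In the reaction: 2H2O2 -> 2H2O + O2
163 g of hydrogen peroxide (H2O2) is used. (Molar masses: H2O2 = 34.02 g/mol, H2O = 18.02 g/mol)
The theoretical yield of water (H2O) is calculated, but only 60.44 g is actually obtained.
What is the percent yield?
Moles of H2O2 = 163 g ÷ 34.02 g/mol = 4.7913 mol
Mole ratio: 2 mol H2O / 2 mol H2O2
Moles of H2O = 4.7913 × (2/2) = 4.7913 mol
Theoretical yield = 4.7913 mol × 18.02 g/mol = 86.339 g
Actual yield = 60.44 g
Percent yield = (60.44 / 86.339) × 100% = 70.0%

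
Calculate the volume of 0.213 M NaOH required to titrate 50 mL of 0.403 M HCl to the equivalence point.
V_{base} = 94.6 mL

At equivalence: moles acid = moles base.
moles HCl = 0.403 M × 0.05 L = 0.02015 mol
V_NaOH = 0.02015 mol ÷ 0.213 M = 0.0946 L = 94.6 mL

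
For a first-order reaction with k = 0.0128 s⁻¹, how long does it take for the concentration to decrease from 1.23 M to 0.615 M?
54.15 s

From ln[A] = ln[A]₀ - k·t: t = ln([A]₀/[A])/k = ln(1.23/0.615)/0.0128 = ln(2.0000)/0.0128 = 0.6931/0.0128 = 54.15 s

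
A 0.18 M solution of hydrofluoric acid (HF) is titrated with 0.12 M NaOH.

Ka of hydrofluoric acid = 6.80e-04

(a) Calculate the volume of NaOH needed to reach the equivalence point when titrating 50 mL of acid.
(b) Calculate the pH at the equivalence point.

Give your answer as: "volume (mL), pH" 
V = 75.0 mL, pH = 8.01

(a) At equivalence: moles acid = moles base.
moles acid = 0.18 × 0.05 = 0.009 mol; V_NaOH = 0.009/0.12 = 0.075 L = 75.0 mL.
(b) At equivalence, all acid → conjugate base A⁻ at [A⁻] = 0.009/0.125 = 0.072 M.
Kb = Kw/Ka = 1.0e-14/6.80e-04 = 1.471e-11; [OH⁻] = √(Kb·[A⁻]) = 1.029e-06; pOH = 5.99; pH = 14 − pOH = 8.01.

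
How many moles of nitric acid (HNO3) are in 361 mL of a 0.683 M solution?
Moles = Molarity × Volume (L)
Moles = 0.683 M × 0.361 L = 0.2466 mol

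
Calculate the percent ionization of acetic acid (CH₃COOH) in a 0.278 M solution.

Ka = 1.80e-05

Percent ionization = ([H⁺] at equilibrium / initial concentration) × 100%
Percent ionization = 0.801%

Let x = [H⁺]. Ka = x²/(C - x) ⇒ x² + (1.80e-05)x - (1.80e-05)(0.278) = 0. x = 2.2280e-03. Percent = (2.2280e-03/0.278) × 100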